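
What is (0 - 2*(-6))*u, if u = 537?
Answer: 6444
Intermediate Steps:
(0 - 2*(-6))*u = (0 - 2*(-6))*537 = (0 + 12)*537 = 12*537 = 6444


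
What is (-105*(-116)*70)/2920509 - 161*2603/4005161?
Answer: 730288198451/3899036248983 ≈ 0.18730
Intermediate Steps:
(-105*(-116)*70)/2920509 - 161*2603/4005161 = (12180*70)*(1/2920509) - 419083*1/4005161 = 852600*(1/2920509) - 419083/4005161 = 284200/973503 - 419083/4005161 = 730288198451/3899036248983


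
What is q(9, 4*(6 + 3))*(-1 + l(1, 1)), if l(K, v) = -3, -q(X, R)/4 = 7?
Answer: 112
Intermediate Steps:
q(X, R) = -28 (q(X, R) = -4*7 = -28)
q(9, 4*(6 + 3))*(-1 + l(1, 1)) = -28*(-1 - 3) = -28*(-4) = 112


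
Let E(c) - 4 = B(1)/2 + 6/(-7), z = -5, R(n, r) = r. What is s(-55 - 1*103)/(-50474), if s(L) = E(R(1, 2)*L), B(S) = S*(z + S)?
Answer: -4/176659 ≈ -2.2642e-5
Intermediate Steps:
B(S) = S*(-5 + S)
E(c) = 8/7 (E(c) = 4 + ((1*(-5 + 1))/2 + 6/(-7)) = 4 + ((1*(-4))*(½) + 6*(-⅐)) = 4 + (-4*½ - 6/7) = 4 + (-2 - 6/7) = 4 - 20/7 = 8/7)
s(L) = 8/7
s(-55 - 1*103)/(-50474) = (8/7)/(-50474) = (8/7)*(-1/50474) = -4/176659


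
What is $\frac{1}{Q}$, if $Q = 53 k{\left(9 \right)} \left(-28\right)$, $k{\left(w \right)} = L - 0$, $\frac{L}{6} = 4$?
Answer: $- \frac{1}{35616} \approx -2.8077 \cdot 10^{-5}$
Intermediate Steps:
$L = 24$ ($L = 6 \cdot 4 = 24$)
$k{\left(w \right)} = 24$ ($k{\left(w \right)} = 24 - 0 = 24 + 0 = 24$)
$Q = -35616$ ($Q = 53 \cdot 24 \left(-28\right) = 1272 \left(-28\right) = -35616$)
$\frac{1}{Q} = \frac{1}{-35616} = - \frac{1}{35616}$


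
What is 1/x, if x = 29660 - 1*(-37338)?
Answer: 1/66998 ≈ 1.4926e-5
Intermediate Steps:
x = 66998 (x = 29660 + 37338 = 66998)
1/x = 1/66998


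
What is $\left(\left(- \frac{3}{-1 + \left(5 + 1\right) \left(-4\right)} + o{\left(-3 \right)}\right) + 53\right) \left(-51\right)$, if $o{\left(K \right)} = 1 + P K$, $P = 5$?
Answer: $- \frac{49878}{25} \approx -1995.1$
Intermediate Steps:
$o{\left(K \right)} = 1 + 5 K$
$\left(\left(- \frac{3}{-1 + \left(5 + 1\right) \left(-4\right)} + o{\left(-3 \right)}\right) + 53\right) \left(-51\right) = \left(\left(- \frac{3}{-1 + \left(5 + 1\right) \left(-4\right)} + \left(1 + 5 \left(-3\right)\right)\right) + 53\right) \left(-51\right) = \left(\left(- \frac{3}{-1 + 6 \left(-4\right)} + \left(1 - 15\right)\right) + 53\right) \left(-51\right) = \left(\left(- \frac{3}{-1 - 24} - 14\right) + 53\right) \left(-51\right) = \left(\left(- \frac{3}{-25} - 14\right) + 53\right) \left(-51\right) = \left(\left(\left(-3\right) \left(- \frac{1}{25}\right) - 14\right) + 53\right) \left(-51\right) = \left(\left(\frac{3}{25} - 14\right) + 53\right) \left(-51\right) = \left(- \frac{347}{25} + 53\right) \left(-51\right) = \frac{978}{25} \left(-51\right) = - \frac{49878}{25}$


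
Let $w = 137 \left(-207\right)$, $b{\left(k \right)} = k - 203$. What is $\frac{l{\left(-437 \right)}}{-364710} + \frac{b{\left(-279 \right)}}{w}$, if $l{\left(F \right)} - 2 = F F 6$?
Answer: $- \frac{5386400954}{1723801815} \approx -3.1247$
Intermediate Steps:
$b{\left(k \right)} = -203 + k$ ($b{\left(k \right)} = k - 203 = -203 + k$)
$l{\left(F \right)} = 2 + 6 F^{2}$ ($l{\left(F \right)} = 2 + F F 6 = 2 + F^{2} \cdot 6 = 2 + 6 F^{2}$)
$w = -28359$
$\frac{l{\left(-437 \right)}}{-364710} + \frac{b{\left(-279 \right)}}{w} = \frac{2 + 6 \left(-437\right)^{2}}{-364710} + \frac{-203 - 279}{-28359} = \left(2 + 6 \cdot 190969\right) \left(- \frac{1}{364710}\right) - - \frac{482}{28359} = \left(2 + 1145814\right) \left(- \frac{1}{364710}\right) + \frac{482}{28359} = 1145816 \left(- \frac{1}{364710}\right) + \frac{482}{28359} = - \frac{572908}{182355} + \frac{482}{28359} = - \frac{5386400954}{1723801815}$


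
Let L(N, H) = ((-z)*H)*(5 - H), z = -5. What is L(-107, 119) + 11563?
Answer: -56267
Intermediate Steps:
L(N, H) = 5*H*(5 - H) (L(N, H) = ((-1*(-5))*H)*(5 - H) = (5*H)*(5 - H) = 5*H*(5 - H))
L(-107, 119) + 11563 = 5*119*(5 - 1*119) + 11563 = 5*119*(5 - 119) + 11563 = 5*119*(-114) + 11563 = -67830 + 11563 = -56267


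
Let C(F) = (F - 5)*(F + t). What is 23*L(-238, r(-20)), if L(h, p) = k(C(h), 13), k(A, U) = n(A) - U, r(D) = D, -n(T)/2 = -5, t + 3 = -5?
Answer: -69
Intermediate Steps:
t = -8 (t = -3 - 5 = -8)
n(T) = 10 (n(T) = -2*(-5) = 10)
C(F) = (-8 + F)*(-5 + F) (C(F) = (F - 5)*(F - 8) = (-5 + F)*(-8 + F) = (-8 + F)*(-5 + F))
k(A, U) = 10 - U
L(h, p) = -3 (L(h, p) = 10 - 1*13 = 10 - 13 = -3)
23*L(-238, r(-20)) = 23*(-3) = -69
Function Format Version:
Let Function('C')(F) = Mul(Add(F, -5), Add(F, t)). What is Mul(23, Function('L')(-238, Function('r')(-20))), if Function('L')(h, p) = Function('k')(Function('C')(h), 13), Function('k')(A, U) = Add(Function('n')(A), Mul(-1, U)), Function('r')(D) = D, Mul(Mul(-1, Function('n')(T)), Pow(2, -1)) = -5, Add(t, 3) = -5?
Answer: -69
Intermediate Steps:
t = -8 (t = Add(-3, -5) = -8)
Function('n')(T) = 10 (Function('n')(T) = Mul(-2, -5) = 10)
Function('C')(F) = Mul(Add(-8, F), Add(-5, F)) (Function('C')(F) = Mul(Add(F, -5), Add(F, -8)) = Mul(Add(-5, F), Add(-8, F)) = Mul(Add(-8, F), Add(-5, F)))
Function('k')(A, U) = Add(10, Mul(-1, U))
Function('L')(h, p) = -3 (Function('L')(h, p) = Add(10, Mul(-1, 13)) = Add(10, -13) = -3)
Mul(23, Function('L')(-238, Function('r')(-20))) = Mul(23, -3) = -69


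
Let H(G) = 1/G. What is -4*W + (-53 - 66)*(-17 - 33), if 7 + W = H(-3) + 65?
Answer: 17158/3 ≈ 5719.3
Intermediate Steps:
W = 173/3 (W = -7 + (1/(-3) + 65) = -7 + (-⅓ + 65) = -7 + 194/3 = 173/3 ≈ 57.667)
-4*W + (-53 - 66)*(-17 - 33) = -4*173/3 + (-53 - 66)*(-17 - 33) = -692/3 - 119*(-50) = -692/3 + 5950 = 17158/3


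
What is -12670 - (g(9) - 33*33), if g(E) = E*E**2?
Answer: -12310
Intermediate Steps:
g(E) = E**3
-12670 - (g(9) - 33*33) = -12670 - (9**3 - 33*33) = -12670 - (729 - 1089) = -12670 - 1*(-360) = -12670 + 360 = -12310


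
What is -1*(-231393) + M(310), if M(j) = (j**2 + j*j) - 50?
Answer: 423543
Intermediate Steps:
M(j) = -50 + 2*j**2 (M(j) = (j**2 + j**2) - 50 = 2*j**2 - 50 = -50 + 2*j**2)
-1*(-231393) + M(310) = -1*(-231393) + (-50 + 2*310**2) = 231393 + (-50 + 2*96100) = 231393 + (-50 + 192200) = 231393 + 192150 = 423543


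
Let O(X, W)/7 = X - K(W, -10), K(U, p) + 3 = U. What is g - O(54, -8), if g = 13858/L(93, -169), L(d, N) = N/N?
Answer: 13403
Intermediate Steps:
K(U, p) = -3 + U
L(d, N) = 1
O(X, W) = 21 - 7*W + 7*X (O(X, W) = 7*(X - (-3 + W)) = 7*(X + (3 - W)) = 7*(3 + X - W) = 21 - 7*W + 7*X)
g = 13858 (g = 13858/1 = 13858*1 = 13858)
g - O(54, -8) = 13858 - (21 - 7*(-8) + 7*54) = 13858 - (21 + 56 + 378) = 13858 - 1*455 = 13858 - 455 = 13403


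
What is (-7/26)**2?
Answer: 49/676 ≈ 0.072485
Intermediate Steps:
(-7/26)**2 = 49/676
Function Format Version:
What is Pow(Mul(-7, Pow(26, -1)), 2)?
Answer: Rational(49, 676) ≈ 0.072485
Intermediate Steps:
Pow(Mul(-7, Pow(26, -1)), 2) = Pow(Mul(-7, Rational(1, 26)), 2) = Pow(Rational(-7, 26), 2) = Rational(49, 676)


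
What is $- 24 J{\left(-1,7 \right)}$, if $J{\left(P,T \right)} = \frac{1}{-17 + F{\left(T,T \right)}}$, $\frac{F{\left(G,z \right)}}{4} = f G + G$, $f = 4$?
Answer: $- \frac{8}{41} \approx -0.19512$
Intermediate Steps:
$F{\left(G,z \right)} = 20 G$ ($F{\left(G,z \right)} = 4 \left(4 G + G\right) = 4 \cdot 5 G = 20 G$)
$J{\left(P,T \right)} = \frac{1}{-17 + 20 T}$
$- 24 J{\left(-1,7 \right)} = - \frac{24}{-17 + 20 \cdot 7} = - \frac{24}{-17 + 140} = - \frac{24}{123} = \left(-24\right) \frac{1}{123} = - \frac{8}{41}$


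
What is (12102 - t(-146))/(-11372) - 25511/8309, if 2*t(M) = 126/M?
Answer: -57037848527/13795532408 ≈ -4.1345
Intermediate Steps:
t(M) = 63/M (t(M) = (126/M)/2 = 63/M)
(12102 - t(-146))/(-11372) - 25511/8309 = (12102 - 63/(-146))/(-11372) - 25511/8309 = (12102 - 63*(-1)/146)*(-1/11372) - 25511*1/8309 = (12102 - 1*(-63/146))*(-1/11372) - 25511/8309 = (12102 + 63/146)*(-1/11372) - 25511/8309 = (1766955/146)*(-1/11372) - 25511/8309 = -1766955/1660312 - 25511/8309 = -57037848527/13795532408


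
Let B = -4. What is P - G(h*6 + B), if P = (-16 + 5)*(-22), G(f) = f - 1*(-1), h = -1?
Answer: 251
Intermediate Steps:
G(f) = 1 + f (G(f) = f + 1 = 1 + f)
P = 242 (P = -11*(-22) = 242)
P - G(h*6 + B) = 242 - (1 + (-1*6 - 4)) = 242 - (1 + (-6 - 4)) = 242 - (1 - 10) = 242 - 1*(-9) = 242 + 9 = 251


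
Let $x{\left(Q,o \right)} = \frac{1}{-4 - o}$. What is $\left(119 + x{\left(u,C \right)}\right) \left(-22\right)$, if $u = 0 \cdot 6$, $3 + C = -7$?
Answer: $- \frac{7865}{3} \approx -2621.7$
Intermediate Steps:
$C = -10$ ($C = -3 - 7 = -10$)
$u = 0$
$\left(119 + x{\left(u,C \right)}\right) \left(-22\right) = \left(119 - \frac{1}{4 - 10}\right) \left(-22\right) = \left(119 - \frac{1}{-6}\right) \left(-22\right) = \left(119 - - \frac{1}{6}\right) \left(-22\right) = \left(119 + \frac{1}{6}\right) \left(-22\right) = \frac{715}{6} \left(-22\right) = - \frac{7865}{3}$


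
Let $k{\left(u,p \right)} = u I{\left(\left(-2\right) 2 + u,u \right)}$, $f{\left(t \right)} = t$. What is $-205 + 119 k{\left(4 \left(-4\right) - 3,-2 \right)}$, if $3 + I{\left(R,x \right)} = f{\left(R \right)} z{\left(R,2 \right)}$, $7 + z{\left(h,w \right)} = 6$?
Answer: $-45425$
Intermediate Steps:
$z{\left(h,w \right)} = -1$ ($z{\left(h,w \right)} = -7 + 6 = -1$)
$I{\left(R,x \right)} = -3 - R$ ($I{\left(R,x \right)} = -3 + R \left(-1\right) = -3 - R$)
$k{\left(u,p \right)} = u \left(1 - u\right)$ ($k{\left(u,p \right)} = u \left(-3 - \left(\left(-2\right) 2 + u\right)\right) = u \left(-3 - \left(-4 + u\right)\right) = u \left(1 - u\right)$)
$-205 + 119 k{\left(4 \left(-4\right) - 3,-2 \right)} = -205 + 119 \left(4 \left(-4\right) - 3\right) \left(1 - \left(4 \left(-4\right) - 3\right)\right) = -205 + 119 \left(-16 - 3\right) \left(1 - \left(-16 - 3\right)\right) = -205 + 119 \left(- 19 \left(1 - -19\right)\right) = -205 + 119 \left(- 19 \left(1 + 19\right)\right) = -205 + 119 \left(\left(-19\right) 20\right) = -205 + 119 \left(-380\right) = -205 - 45220 = -45425$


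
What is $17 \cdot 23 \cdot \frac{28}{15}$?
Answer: $\frac{10948}{15} \approx 729.87$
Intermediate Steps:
$17 \cdot 23 \cdot \frac{28}{15} = 391 \cdot 28 \cdot \frac{1}{15} = 391 \cdot \frac{28}{15} = \frac{10948}{15}$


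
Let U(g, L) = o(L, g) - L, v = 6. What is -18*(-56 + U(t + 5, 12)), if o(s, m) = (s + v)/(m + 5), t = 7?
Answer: 20484/17 ≈ 1204.9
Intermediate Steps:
o(s, m) = (6 + s)/(5 + m) (o(s, m) = (s + 6)/(m + 5) = (6 + s)/(5 + m))
U(g, L) = -L + (6 + L)/(5 + g) (U(g, L) = (6 + L)/(5 + g) - L = -L + (6 + L)/(5 + g))
-18*(-56 + U(t + 5, 12)) = -18*(-56 + (6 + 12 - 1*12*(5 + (7 + 5)))/(5 + (7 + 5))) = -18*(-56 + (6 + 12 - 1*12*(5 + 12))/(5 + 12)) = -18*(-56 + (6 + 12 - 1*12*17)/17) = -18*(-56 + (6 + 12 - 204)/17) = -18*(-56 + (1/17)*(-186)) = -18*(-56 - 186/17) = -18*(-1138/17) = 20484/17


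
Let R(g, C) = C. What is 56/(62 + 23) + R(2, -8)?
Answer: -624/85 ≈ -7.3412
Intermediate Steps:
56/(62 + 23) + R(2, -8) = 56/(62 + 23) - 8 = 56/85 - 8 = -624/85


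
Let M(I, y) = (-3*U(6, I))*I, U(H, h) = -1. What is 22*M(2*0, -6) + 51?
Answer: 51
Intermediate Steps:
M(I, y) = 3*I (M(I, y) = (-3*(-1))*I = 3*I)
22*M(2*0, -6) + 51 = 22*(3*(2*0)) + 51 = 22*(3*0) + 51 = 22*0 + 51 = 0 + 51 = 51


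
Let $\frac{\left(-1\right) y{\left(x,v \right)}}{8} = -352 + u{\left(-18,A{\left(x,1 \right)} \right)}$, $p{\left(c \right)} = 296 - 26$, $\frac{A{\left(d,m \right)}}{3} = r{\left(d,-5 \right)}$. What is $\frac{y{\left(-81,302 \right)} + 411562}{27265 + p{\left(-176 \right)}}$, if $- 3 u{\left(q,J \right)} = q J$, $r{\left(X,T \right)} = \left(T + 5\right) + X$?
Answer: $\frac{426042}{27535} \approx 15.473$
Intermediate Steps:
$r{\left(X,T \right)} = 5 + T + X$ ($r{\left(X,T \right)} = \left(5 + T\right) + X = 5 + T + X$)
$A{\left(d,m \right)} = 3 d$ ($A{\left(d,m \right)} = 3 \left(5 - 5 + d\right) = 3 d$)
$u{\left(q,J \right)} = - \frac{J q}{3}$ ($u{\left(q,J \right)} = - \frac{q J}{3} = - \frac{J q}{3}$)
$p{\left(c \right)} = 270$
$y{\left(x,v \right)} = 2816 - 144 x$ ($y{\left(x,v \right)} = - 8 \left(-352 - \frac{1}{3} \cdot 3 x \left(-18\right)\right) = - 8 \left(-352 + 18 x\right) = 2816 - 144 x$)
$\frac{y{\left(-81,302 \right)} + 411562}{27265 + p{\left(-176 \right)}} = \frac{\left(2816 - -11664\right) + 411562}{27265 + 270} = \frac{\left(2816 + 11664\right) + 411562}{27535} = \left(14480 + 411562\right) \frac{1}{27535} = 426042 \cdot \frac{1}{27535} = \frac{426042}{27535}$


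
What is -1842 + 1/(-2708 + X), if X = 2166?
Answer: -998365/542 ≈ -1842.0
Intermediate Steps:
-1842 + 1/(-2708 + X) = -1842 + 1/(-2708 + 2166) = -1842 + 1/(-542) = -1842 - 1/542 = -998365/542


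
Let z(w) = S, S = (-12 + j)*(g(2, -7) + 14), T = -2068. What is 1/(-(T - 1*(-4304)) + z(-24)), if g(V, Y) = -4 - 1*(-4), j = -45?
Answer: -1/3034 ≈ -0.00032960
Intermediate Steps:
g(V, Y) = 0 (g(V, Y) = -4 + 4 = 0)
S = -798 (S = (-12 - 45)*(0 + 14) = -57*14 = -798)
z(w) = -798
1/(-(T - 1*(-4304)) + z(-24)) = 1/(-(-2068 - 1*(-4304)) - 798) = 1/(-(-2068 + 4304) - 798) = 1/(-1*2236 - 798) = 1/(-2236 - 798) = 1/(-3034) = -1/3034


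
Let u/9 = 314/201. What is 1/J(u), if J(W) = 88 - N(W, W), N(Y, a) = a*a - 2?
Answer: -4489/483354 ≈ -0.0092872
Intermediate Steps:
u = 942/67 (u = 9*(314/201) = 942/67 ≈ 14.060)
N(Y, a) = -2 + a**2 (N(Y, a) = a**2 - 2 = -2 + a**2)
J(W) = 90 - W**2 (J(W) = 88 - (-2 + W**2) = 88 + (2 - W**2) = 90 - W**2)
1/J(u) = 1/(90 - (942/67)**2) = 1/(90 - 1*887364/4489) = 1/(90 - 887364/4489) = 1/(-483354/4489) = -4489/483354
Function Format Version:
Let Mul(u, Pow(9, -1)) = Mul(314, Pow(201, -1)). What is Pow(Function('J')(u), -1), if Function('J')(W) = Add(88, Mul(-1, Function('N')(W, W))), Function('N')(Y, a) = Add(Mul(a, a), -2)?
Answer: Rational(-4489, 483354) ≈ -0.0092872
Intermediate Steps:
u = Rational(942, 67) (u = Mul(9, Mul(314, Pow(201, -1))) = Mul(9, Mul(314, Rational(1, 201))) = Mul(9, Rational(314, 201)) = Rational(942, 67) ≈ 14.060)
Function('N')(Y, a) = Add(-2, Pow(a, 2)) (Function('N')(Y, a) = Add(Pow(a, 2), -2) = Add(-2, Pow(a, 2)))
Function('J')(W) = Add(90, Mul(-1, Pow(W, 2))) (Function('J')(W) = Add(88, Mul(-1, Add(-2, Pow(W, 2)))) = Add(88, Add(2, Mul(-1, Pow(W, 2)))) = Add(90, Mul(-1, Pow(W, 2))))
Pow(Function('J')(u), -1) = Pow(Add(90, Mul(-1, Pow(Rational(942, 67), 2))), -1) = Pow(Add(90, Mul(-1, Rational(887364, 4489))), -1) = Pow(Add(90, Rational(-887364, 4489)), -1) = Pow(Rational(-483354, 4489), -1) = Rational(-4489, 483354)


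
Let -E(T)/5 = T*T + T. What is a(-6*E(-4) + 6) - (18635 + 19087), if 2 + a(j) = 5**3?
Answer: -37599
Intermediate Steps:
E(T) = -5*T - 5*T**2 (E(T) = -5*(T*T + T) = -5*(T**2 + T) = -5*(T + T**2) = -5*T - 5*T**2)
a(j) = 123 (a(j) = -2 + 5**3 = -2 + 125 = 123)
a(-6*E(-4) + 6) - (18635 + 19087) = 123 - (18635 + 19087) = 123 - 1*37722 = 123 - 37722 = -37599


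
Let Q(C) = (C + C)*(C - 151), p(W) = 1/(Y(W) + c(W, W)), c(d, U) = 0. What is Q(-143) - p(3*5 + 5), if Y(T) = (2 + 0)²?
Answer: 336335/4 ≈ 84084.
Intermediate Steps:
Y(T) = 4 (Y(T) = 2² = 4)
p(W) = ¼ (p(W) = 1/(4 + 0) = 1/4 = ¼)
Q(C) = 2*C*(-151 + C) (Q(C) = (2*C)*(-151 + C) = 2*C*(-151 + C))
Q(-143) - p(3*5 + 5) = 2*(-143)*(-151 - 143) - 1*¼ = 2*(-143)*(-294) - ¼ = 84084 - ¼ = 336335/4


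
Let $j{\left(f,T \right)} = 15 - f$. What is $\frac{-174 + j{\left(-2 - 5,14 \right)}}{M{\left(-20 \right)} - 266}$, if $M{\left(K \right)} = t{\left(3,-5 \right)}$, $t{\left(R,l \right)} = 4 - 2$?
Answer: $\frac{19}{33} \approx 0.57576$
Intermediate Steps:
$t{\left(R,l \right)} = 2$ ($t{\left(R,l \right)} = 4 - 2 = 2$)
$M{\left(K \right)} = 2$
$\frac{-174 + j{\left(-2 - 5,14 \right)}}{M{\left(-20 \right)} - 266} = \frac{-174 + \left(15 - \left(-2 - 5\right)\right)}{2 - 266} = \frac{-174 + \left(15 - \left(-2 - 5\right)\right)}{-264} = \left(-174 + \left(15 - -7\right)\right) \left(- \frac{1}{264}\right) = \left(-174 + \left(15 + 7\right)\right) \left(- \frac{1}{264}\right) = \left(-174 + 22\right) \left(- \frac{1}{264}\right) = \left(-152\right) \left(- \frac{1}{264}\right) = \frac{19}{33}$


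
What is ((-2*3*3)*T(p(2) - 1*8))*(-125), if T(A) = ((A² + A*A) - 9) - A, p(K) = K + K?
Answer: 60750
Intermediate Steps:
p(K) = 2*K
T(A) = -9 - A + 2*A² (T(A) = ((A² + A²) - 9) - A = (2*A² - 9) - A = (-9 + 2*A²) - A = -9 - A + 2*A²)
((-2*3*3)*T(p(2) - 1*8))*(-125) = ((-2*3*3)*(-9 - (2*2 - 1*8) + 2*(2*2 - 1*8)²))*(-125) = ((-6*3)*(-9 - (4 - 8) + 2*(4 - 8)²))*(-125) = -18*(-9 - 1*(-4) + 2*(-4)²)*(-125) = -18*(-9 + 4 + 2*16)*(-125) = -18*(-9 + 4 + 32)*(-125) = -18*27*(-125) = -486*(-125) = 60750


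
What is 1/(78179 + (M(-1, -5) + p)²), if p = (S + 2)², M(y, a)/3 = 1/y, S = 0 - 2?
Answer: 1/78188 ≈ 1.2790e-5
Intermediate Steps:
S = -2
M(y, a) = 3/y
p = 0 (p = (-2 + 2)² = 0² = 0)
1/(78179 + (M(-1, -5) + p)²) = 1/(78179 + (3/(-1) + 0)²) = 1/(78179 + (3*(-1) + 0)²) = 1/(78179 + (-3 + 0)²) = 1/(78179 + (-3)²) = 1/(78179 + 9) = 1/78188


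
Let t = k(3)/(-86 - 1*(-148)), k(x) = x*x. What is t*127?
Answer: 1143/62 ≈ 18.435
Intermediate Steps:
k(x) = x²
t = 9/62 (t = 3²/(-86 - 1*(-148)) = 9/(-86 + 148) = 9/62 ≈ 0.14516)
t*127 = (9/62)*127 = 1143/62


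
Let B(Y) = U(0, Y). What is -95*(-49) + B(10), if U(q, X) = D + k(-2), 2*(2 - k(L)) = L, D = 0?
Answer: 4658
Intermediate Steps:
k(L) = 2 - L/2
U(q, X) = 3 (U(q, X) = 0 + (2 - ½*(-2)) = 0 + (2 + 1) = 0 + 3 = 3)
B(Y) = 3
-95*(-49) + B(10) = -95*(-49) + 3 = 4655 + 3 = 4658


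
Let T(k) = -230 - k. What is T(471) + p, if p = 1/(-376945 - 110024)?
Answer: -341365270/486969 ≈ -701.00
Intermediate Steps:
p = -1/486969 (p = 1/(-486969) = -1/486969 ≈ -2.0535e-6)
T(471) + p = (-230 - 1*471) - 1/486969 = (-230 - 471) - 1/486969 = -701 - 1/486969 = -341365270/486969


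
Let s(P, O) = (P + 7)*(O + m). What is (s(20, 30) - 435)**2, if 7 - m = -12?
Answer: 788544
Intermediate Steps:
m = 19 (m = 7 - 1*(-12) = 7 + 12 = 19)
s(P, O) = (7 + P)*(19 + O) (s(P, O) = (P + 7)*(O + 19) = (7 + P)*(19 + O))
(s(20, 30) - 435)**2 = ((133 + 7*30 + 19*20 + 30*20) - 435)**2 = ((133 + 210 + 380 + 600) - 435)**2 = (1323 - 435)**2 = 888**2 = 788544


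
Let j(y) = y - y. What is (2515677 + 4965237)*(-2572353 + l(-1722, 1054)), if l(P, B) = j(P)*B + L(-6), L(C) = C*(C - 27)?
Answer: -19242070349670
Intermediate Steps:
j(y) = 0
L(C) = C*(-27 + C)
l(P, B) = 198 (l(P, B) = 0*B - 6*(-27 - 6) = 0 - 6*(-33) = 0 + 198 = 198)
(2515677 + 4965237)*(-2572353 + l(-1722, 1054)) = (2515677 + 4965237)*(-2572353 + 198) = 7480914*(-2572155) = -19242070349670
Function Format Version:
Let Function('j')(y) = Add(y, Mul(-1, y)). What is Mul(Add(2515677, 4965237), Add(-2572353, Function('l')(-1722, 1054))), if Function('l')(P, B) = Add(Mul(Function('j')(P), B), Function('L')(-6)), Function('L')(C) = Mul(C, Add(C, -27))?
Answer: -19242070349670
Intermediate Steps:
Function('j')(y) = 0
Function('L')(C) = Mul(C, Add(-27, C))
Function('l')(P, B) = 198 (Function('l')(P, B) = Add(Mul(0, B), Mul(-6, Add(-27, -6))) = Add(0, Mul(-6, -33)) = Add(0, 198) = 198)
Mul(Add(2515677, 4965237), Add(-2572353, Function('l')(-1722, 1054))) = Mul(Add(2515677, 4965237), Add(-2572353, 198)) = Mul(7480914, -2572155) = -19242070349670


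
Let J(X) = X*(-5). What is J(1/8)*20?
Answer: -25/2 ≈ -12.500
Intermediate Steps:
J(X) = -5*X
J(1/8)*20 = -5/8*20 = -25/2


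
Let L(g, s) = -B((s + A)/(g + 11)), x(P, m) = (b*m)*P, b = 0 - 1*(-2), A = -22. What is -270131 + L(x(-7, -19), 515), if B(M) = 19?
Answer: -270150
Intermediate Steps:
b = 2 (b = 0 + 2 = 2)
x(P, m) = 2*P*m (x(P, m) = (2*m)*P = 2*P*m)
L(g, s) = -19 (L(g, s) = -1*19 = -19)
-270131 + L(x(-7, -19), 515) = -270131 - 19 = -270150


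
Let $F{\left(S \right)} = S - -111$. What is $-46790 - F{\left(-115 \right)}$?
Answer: $-46786$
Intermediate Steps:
$F{\left(S \right)} = 111 + S$ ($F{\left(S \right)} = S + 111 = 111 + S$)
$-46790 - F{\left(-115 \right)} = -46790 - \left(111 - 115\right) = -46790 - -4 = -46790 + 4 = -46786$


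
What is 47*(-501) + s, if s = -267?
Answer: -23814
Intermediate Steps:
47*(-501) + s = 47*(-501) - 267 = -23547 - 267 = -23814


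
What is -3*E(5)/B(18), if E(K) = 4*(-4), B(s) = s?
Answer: 8/3 ≈ 2.6667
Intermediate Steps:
E(K) = -16
-3*E(5)/B(18) = -(-48)/18 = -3*(-8/9) = 8/3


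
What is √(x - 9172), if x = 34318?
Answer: 3*√2794 ≈ 158.57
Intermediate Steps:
√(x - 9172) = √(34318 - 9172) = √25146 = 3*√2794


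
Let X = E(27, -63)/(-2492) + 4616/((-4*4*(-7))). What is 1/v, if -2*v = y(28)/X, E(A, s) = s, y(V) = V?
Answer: -102769/34888 ≈ -2.9457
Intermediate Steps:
X = 102769/2492 (X = -63/(-2492) + 4616/((-4*4*(-7))) = -63*(-1/2492) + 4616/((-16*(-7))) = 9/356 + 4616/112 = 9/356 + 4616*(1/112) = 9/356 + 577/14 = 102769/2492 ≈ 41.240)
v = -34888/102769 (v = -14/102769/2492 = -14*2492/102769 = -1/2*69776/102769 = -34888/102769 ≈ -0.33948)
1/v = 1/(-34888/102769) = -102769/34888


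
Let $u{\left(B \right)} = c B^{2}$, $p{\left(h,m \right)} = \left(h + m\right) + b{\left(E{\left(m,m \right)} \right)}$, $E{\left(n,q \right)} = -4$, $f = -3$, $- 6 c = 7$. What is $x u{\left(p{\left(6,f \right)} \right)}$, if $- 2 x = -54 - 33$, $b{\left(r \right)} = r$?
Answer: $- \frac{203}{4} \approx -50.75$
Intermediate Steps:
$c = - \frac{7}{6}$ ($c = \left(- \frac{1}{6}\right) 7 = - \frac{7}{6} \approx -1.1667$)
$x = \frac{87}{2}$ ($x = - \frac{-54 - 33}{2} = \left(- \frac{1}{2}\right) \left(-87\right) = \frac{87}{2} \approx 43.5$)
$p{\left(h,m \right)} = -4 + h + m$ ($p{\left(h,m \right)} = \left(h + m\right) - 4 = -4 + h + m$)
$u{\left(B \right)} = - \frac{7 B^{2}}{6}$
$x u{\left(p{\left(6,f \right)} \right)} = \frac{87 \left(- \frac{7 \left(-4 + 6 - 3\right)^{2}}{6}\right)}{2} = \frac{87 \left(- \frac{7 \left(-1\right)^{2}}{6}\right)}{2} = \frac{87 \left(\left(- \frac{7}{6}\right) 1\right)}{2} = \frac{87}{2} \left(- \frac{7}{6}\right) = - \frac{203}{4}$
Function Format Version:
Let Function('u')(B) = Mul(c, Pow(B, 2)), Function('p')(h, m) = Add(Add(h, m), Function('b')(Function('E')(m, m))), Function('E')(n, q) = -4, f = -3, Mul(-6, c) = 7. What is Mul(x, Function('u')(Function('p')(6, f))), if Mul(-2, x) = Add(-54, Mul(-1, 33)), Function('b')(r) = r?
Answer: Rational(-203, 4) ≈ -50.750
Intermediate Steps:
c = Rational(-7, 6) (c = Mul(Rational(-1, 6), 7) = Rational(-7, 6) ≈ -1.1667)
x = Rational(87, 2) (x = Mul(Rational(-1, 2), Add(-54, Mul(-1, 33))) = Mul(Rational(-1, 2), Add(-54, -33)) = Mul(Rational(-1, 2), -87) = Rational(87, 2) ≈ 43.500)
Function('p')(h, m) = Add(-4, h, m) (Function('p')(h, m) = Add(Add(h, m), -4) = Add(-4, h, m))
Function('u')(B) = Mul(Rational(-7, 6), Pow(B, 2))
Mul(x, Function('u')(Function('p')(6, f))) = Mul(Rational(87, 2), Mul(Rational(-7, 6), Pow(Add(-4, 6, -3), 2))) = Mul(Rational(87, 2), Mul(Rational(-7, 6), Pow(-1, 2))) = Mul(Rational(87, 2), Mul(Rational(-7, 6), 1)) = Mul(Rational(87, 2), Rational(-7, 6)) = Rational(-203, 4)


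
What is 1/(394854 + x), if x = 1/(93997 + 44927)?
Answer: 138924/54854697097 ≈ 2.5326e-6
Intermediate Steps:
x = 1/138924 ≈ 7.1982e-6
1/(394854 + x) = 1/(394854 + 1/138924) = 1/(54854697097/138924) = 138924/54854697097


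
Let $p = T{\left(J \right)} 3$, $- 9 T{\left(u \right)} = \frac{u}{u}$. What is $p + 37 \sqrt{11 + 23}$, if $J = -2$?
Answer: $- \frac{1}{3} + 37 \sqrt{34} \approx 215.41$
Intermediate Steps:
$T{\left(u \right)} = - \frac{1}{9}$ ($T{\left(u \right)} = - \frac{u \frac{1}{u}}{9} = \left(- \frac{1}{9}\right) 1 = - \frac{1}{9}$)
$p = - \frac{1}{3}$ ($p = \left(- \frac{1}{9}\right) 3 = - \frac{1}{3} \approx -0.33333$)
$p + 37 \sqrt{11 + 23} = - \frac{1}{3} + 37 \sqrt{11 + 23} = - \frac{1}{3} + 37 \sqrt{34}$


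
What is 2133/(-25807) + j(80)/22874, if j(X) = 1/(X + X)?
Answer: -7806412913/94449490880 ≈ -0.082652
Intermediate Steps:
j(X) = 1/(2*X)
2133/(-25807) + j(80)/22874 = 2133/(-25807) + ((½)/80)/22874 = 2133*(-1/25807) + ((½)*(1/80))*(1/22874) = -2133/25807 + (1/160)*(1/22874) = -2133/25807 + 1/3659840 = -7806412913/94449490880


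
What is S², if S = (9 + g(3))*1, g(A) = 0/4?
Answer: 81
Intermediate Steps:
g(A) = 0 (g(A) = 0*(¼) = 0)
S = 9 (S = (9 + 0)*1 = 9*1 = 9)
S² = 9² = 81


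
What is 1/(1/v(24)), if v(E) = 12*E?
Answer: 288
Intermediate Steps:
1/(1/v(24)) = 1/(1/(12*24)) = 1/(1/288) = 288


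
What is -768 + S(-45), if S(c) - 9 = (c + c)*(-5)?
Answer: -309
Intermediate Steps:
S(c) = 9 - 10*c (S(c) = 9 + (c + c)*(-5) = 9 + (2*c)*(-5) = 9 - 10*c)
-768 + S(-45) = -768 + (9 - 10*(-45)) = -768 + (9 + 450) = -768 + 459 = -309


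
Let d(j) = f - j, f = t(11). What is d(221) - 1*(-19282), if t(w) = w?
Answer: 19072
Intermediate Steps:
f = 11
d(j) = 11 - j
d(221) - 1*(-19282) = (11 - 1*221) - 1*(-19282) = (11 - 221) + 19282 = -210 + 19282 = 19072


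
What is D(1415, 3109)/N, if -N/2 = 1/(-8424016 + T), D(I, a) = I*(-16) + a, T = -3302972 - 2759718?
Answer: -141469927443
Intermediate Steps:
T = -6062690
D(I, a) = a - 16*I (D(I, a) = -16*I + a = a - 16*I)
N = 1/7243353 (N = -2/(-8424016 - 6062690) = -2/(-14486706) = -2*(-1/14486706) = 1/7243353 ≈ 1.3806e-7)
D(1415, 3109)/N = (3109 - 16*1415)/(1/7243353) = (3109 - 22640)*7243353 = -19531*7243353 = -141469927443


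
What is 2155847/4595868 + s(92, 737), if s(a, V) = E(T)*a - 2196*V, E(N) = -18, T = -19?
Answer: -7445800357897/4595868 ≈ -1.6201e+6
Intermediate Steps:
s(a, V) = -2196*V - 18*a (s(a, V) = -18*a - 2196*V = -2196*V - 18*a)
2155847/4595868 + s(92, 737) = 2155847/4595868 + (-2196*737 - 18*92) = 2155847*(1/4595868) + (-1618452 - 1656) = 2155847/4595868 - 1620108 = -7445800357897/4595868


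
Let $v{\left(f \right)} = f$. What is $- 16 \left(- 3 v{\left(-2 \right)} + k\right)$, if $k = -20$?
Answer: $224$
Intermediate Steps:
$- 16 \left(- 3 v{\left(-2 \right)} + k\right) = - 16 \left(\left(-3\right) \left(-2\right) - 20\right) = - 16 \left(6 - 20\right) = \left(-16\right) \left(-14\right) = 224$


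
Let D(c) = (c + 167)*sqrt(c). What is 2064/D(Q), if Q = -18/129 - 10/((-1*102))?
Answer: -1131588*I*sqrt(199563)/8329685 ≈ -60.688*I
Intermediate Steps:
Q = -91/2193 (Q = -18*1/129 - 10/(-102) = -6/43 - 10*(-1/102) = -6/43 + 5/51 = -91/2193 ≈ -0.041496)
D(c) = sqrt(c)*(167 + c) (D(c) = (167 + c)*sqrt(c) = sqrt(c)*(167 + c))
2064/D(Q) = 2064/((sqrt(-91/2193)*(167 - 91/2193))) = 2064/(((I*sqrt(199563)/2193)*(366140/2193))) = 2064/((366140*I*sqrt(199563)/4809249)) = 2064*(-2193*I*sqrt(199563)/33318740) = -1131588*I*sqrt(199563)/8329685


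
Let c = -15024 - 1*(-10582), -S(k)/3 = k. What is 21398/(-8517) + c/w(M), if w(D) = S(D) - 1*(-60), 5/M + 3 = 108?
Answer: -273793360/3568623 ≈ -76.722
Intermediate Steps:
M = 1/21 (M = 5/(-3 + 108) = 5/105 = 5*(1/105) = 1/21 ≈ 0.047619)
S(k) = -3*k
w(D) = 60 - 3*D (w(D) = -3*D - 1*(-60) = -3*D + 60 = 60 - 3*D)
c = -4442 (c = -15024 + 10582 = -4442)
21398/(-8517) + c/w(M) = 21398/(-8517) - 4442/(60 - 3*1/21) = 21398*(-1/8517) - 4442/(60 - ⅐) = -21398/8517 - 4442/419/7 = -21398/8517 - 4442*7/419 = -21398/8517 - 31094/419 = -273793360/3568623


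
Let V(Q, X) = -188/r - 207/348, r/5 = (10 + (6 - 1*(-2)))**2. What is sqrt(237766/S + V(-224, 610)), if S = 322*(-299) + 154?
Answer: I*sqrt(12527195006731615)/62720910 ≈ 1.7845*I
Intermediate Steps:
r = 1620 (r = 5*(10 + (6 - 1*(-2)))**2 = 5*(10 + (6 + 2))**2 = 5*(10 + 8)**2 = 5*18**2 = 5*324 = 1620)
V(Q, X) = -33397/46980 (V(Q, X) = -188/1620 - 207/348 = -188*1/1620 - 207*1/348 = -47/405 - 69/116 = -33397/46980)
S = -96124 (S = -96278 + 154 = -96124)
sqrt(237766/S + V(-224, 610)) = sqrt(237766/(-96124) - 33397/46980) = sqrt(237766*(-1/96124) - 33397/46980) = sqrt(-118883/48062 - 33397/46980) = sqrt(-3595124977/1128976380) = I*sqrt(12527195006731615)/62720910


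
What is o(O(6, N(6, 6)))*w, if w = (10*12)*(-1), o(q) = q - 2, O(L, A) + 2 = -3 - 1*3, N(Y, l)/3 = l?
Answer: 1200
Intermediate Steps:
N(Y, l) = 3*l
O(L, A) = -8 (O(L, A) = -2 + (-3 - 1*3) = -2 + (-3 - 3) = -2 - 6 = -8)
o(q) = -2 + q
w = -120 (w = 120*(-1) = -120)
o(O(6, N(6, 6)))*w = (-2 - 8)*(-120) = -10*(-120) = 1200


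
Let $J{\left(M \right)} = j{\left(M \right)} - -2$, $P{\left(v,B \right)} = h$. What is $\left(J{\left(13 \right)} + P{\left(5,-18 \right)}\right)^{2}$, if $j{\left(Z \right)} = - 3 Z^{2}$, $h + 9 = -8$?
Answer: $272484$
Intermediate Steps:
$h = -17$ ($h = -9 - 8 = -17$)
$P{\left(v,B \right)} = -17$
$J{\left(M \right)} = 2 - 3 M^{2}$ ($J{\left(M \right)} = - 3 M^{2} - -2 = - 3 M^{2} + 2 = 2 - 3 M^{2}$)
$\left(J{\left(13 \right)} + P{\left(5,-18 \right)}\right)^{2} = \left(\left(2 - 3 \cdot 13^{2}\right) - 17\right)^{2} = \left(\left(2 - 507\right) - 17\right)^{2} = \left(-505 - 17\right)^{2} = \left(-522\right)^{2} = 272484$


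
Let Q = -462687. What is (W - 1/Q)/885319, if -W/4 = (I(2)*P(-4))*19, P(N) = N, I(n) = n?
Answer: 281313697/409625592153 ≈ 0.00068676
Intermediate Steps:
W = 608 (W = -4*2*(-4)*19 = -(-32)*19 = -4*(-152) = 608)
(W - 1/Q)/885319 = (608 - 1/(-462687))/885319 = (608 - 1*(-1/462687))*(1/885319) = (608 + 1/462687)*(1/885319) = (281313697/462687)*(1/885319) = 281313697/409625592153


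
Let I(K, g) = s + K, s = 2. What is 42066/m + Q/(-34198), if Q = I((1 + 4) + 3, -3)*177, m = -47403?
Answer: -84582021/90060433 ≈ -0.93917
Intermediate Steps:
I(K, g) = 2 + K
Q = 1770 (Q = (2 + ((1 + 4) + 3))*177 = (2 + (5 + 3))*177 = (2 + 8)*177 = 10*177 = 1770)
42066/m + Q/(-34198) = 42066/(-47403) + 1770/(-34198) = 42066*(-1/47403) + 1770*(-1/34198) = -4674/5267 - 885/17099 = -84582021/90060433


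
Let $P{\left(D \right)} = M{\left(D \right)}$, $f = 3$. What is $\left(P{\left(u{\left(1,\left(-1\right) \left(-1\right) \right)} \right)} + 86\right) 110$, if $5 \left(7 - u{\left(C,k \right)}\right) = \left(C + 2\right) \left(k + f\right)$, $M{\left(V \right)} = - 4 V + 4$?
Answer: $7876$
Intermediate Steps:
$M{\left(V \right)} = 4 - 4 V$
$u{\left(C,k \right)} = 7 - \frac{\left(2 + C\right) \left(3 + k\right)}{5}$ ($u{\left(C,k \right)} = 7 - \frac{\left(C + 2\right) \left(k + 3\right)}{5} = 7 - \frac{\left(2 + C\right) \left(3 + k\right)}{5}$)
$P{\left(D \right)} = 4 - 4 D$
$\left(P{\left(u{\left(1,\left(-1\right) \left(-1\right) \right)} \right)} + 86\right) 110 = \left(\left(4 - 4 \left(\frac{29}{5} - \frac{3}{5} - \frac{2 \left(\left(-1\right) \left(-1\right)\right)}{5} - \frac{\left(-1\right) \left(-1\right)}{5}\right)\right) + 86\right) 110 = \left(\left(4 - 4 \left(\frac{29}{5} - \frac{3}{5} - \frac{2}{5} - \frac{1}{5} \cdot 1\right)\right) + 86\right) 110 = \left(\left(4 - 4 \left(\frac{29}{5} - \frac{3}{5} - \frac{2}{5} - \frac{1}{5}\right)\right) + 86\right) 110 = \left(\left(4 - \frac{92}{5}\right) + 86\right) 110 = \left(- \frac{72}{5} + 86\right) 110 = \frac{358}{5} \cdot 110 = 7876$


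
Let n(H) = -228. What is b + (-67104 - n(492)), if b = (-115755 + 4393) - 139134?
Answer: -317372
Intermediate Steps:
b = -250496 (b = -111362 - 139134 = -250496)
b + (-67104 - n(492)) = -250496 + (-67104 - 1*(-228)) = -250496 + (-67104 + 228) = -250496 - 66876 = -317372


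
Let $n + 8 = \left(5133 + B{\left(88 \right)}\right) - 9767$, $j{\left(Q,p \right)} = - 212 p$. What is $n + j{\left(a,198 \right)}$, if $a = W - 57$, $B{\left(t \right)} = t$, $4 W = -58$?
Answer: $-46530$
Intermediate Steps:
$W = - \frac{29}{2}$ ($W = \frac{1}{4} \left(-58\right) = - \frac{29}{2} \approx -14.5$)
$a = - \frac{143}{2}$ ($a = - \frac{29}{2} - 57 = - \frac{143}{2} \approx -71.5$)
$n = -4554$ ($n = -8 + \left(\left(5133 + 88\right) - 9767\right) = -8 + \left(5221 - 9767\right) = -8 - 4546 = -4554$)
$n + j{\left(a,198 \right)} = -4554 - 41976 = -46530$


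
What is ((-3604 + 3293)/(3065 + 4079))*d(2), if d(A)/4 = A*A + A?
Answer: -933/893 ≈ -1.0448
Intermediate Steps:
d(A) = 4*A + 4*A² (d(A) = 4*(A*A + A) = 4*(A² + A) = 4*(A + A²) = 4*A + 4*A²)
((-3604 + 3293)/(3065 + 4079))*d(2) = ((-3604 + 3293)/(3065 + 4079))*(4*2*(1 + 2)) = (-311/7144)*(4*2*3) = -311*1/7144*24 = -311/7144*24 = -933/893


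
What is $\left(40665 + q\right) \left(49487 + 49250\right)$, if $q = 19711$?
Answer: $5961345112$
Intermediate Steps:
$\left(40665 + q\right) \left(49487 + 49250\right) = \left(40665 + 19711\right) \left(49487 + 49250\right) = 60376 \cdot 98737 = 5961345112$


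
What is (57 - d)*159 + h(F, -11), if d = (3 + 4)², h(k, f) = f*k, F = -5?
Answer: 1327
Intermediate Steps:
d = 49 (d = 7² = 49)
(57 - d)*159 + h(F, -11) = (57 - 1*49)*159 - 11*(-5) = (57 - 49)*159 + 55 = 8*159 + 55 = 1272 + 55 = 1327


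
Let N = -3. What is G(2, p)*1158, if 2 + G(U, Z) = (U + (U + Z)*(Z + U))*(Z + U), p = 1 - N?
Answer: 261708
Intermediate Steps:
p = 4 (p = 1 - 1*(-3) = 1 + 3 = 4)
G(U, Z) = -2 + (U + Z)*(U + (U + Z)²) (G(U, Z) = -2 + (U + (U + Z)*(Z + U))*(Z + U) = -2 + (U + (U + Z)*(U + Z))*(U + Z) = -2 + (U + (U + Z)²)*(U + Z) = -2 + (U + Z)*(U + (U + Z)²))
G(2, p)*1158 = (-2 + 2² + 2*4 + 2*(2 + 4)² + 4*(2 + 4)²)*1158 = (-2 + 4 + 8 + 2*6² + 4*6²)*1158 = (-2 + 4 + 8 + 2*36 + 4*36)*1158 = (-2 + 4 + 8 + 72 + 144)*1158 = 226*1158 = 261708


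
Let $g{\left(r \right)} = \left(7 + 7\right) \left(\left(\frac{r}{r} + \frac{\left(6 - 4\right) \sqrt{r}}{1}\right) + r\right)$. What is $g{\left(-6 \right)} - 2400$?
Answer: $-2470 + 28 i \sqrt{6} \approx -2470.0 + 68.586 i$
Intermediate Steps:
$g{\left(r \right)} = 14 + 14 r + 28 \sqrt{r}$ ($g{\left(r \right)} = 14 \left(\left(1 + 2 \sqrt{r} 1\right) + r\right) = 14 \left(\left(1 + 2 \sqrt{r}\right) + r\right) = 14 \left(1 + r + 2 \sqrt{r}\right) = 14 + 14 r + 28 \sqrt{r}$)
$g{\left(-6 \right)} - 2400 = \left(14 + 14 \left(-6\right) + 28 \sqrt{-6}\right) - 2400 = \left(14 - 84 + 28 i \sqrt{6}\right) - 2400 = \left(-70 + 28 i \sqrt{6}\right) - 2400 = -2470 + 28 i \sqrt{6}$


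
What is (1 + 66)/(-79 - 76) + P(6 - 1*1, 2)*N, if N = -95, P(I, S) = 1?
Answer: -14792/155 ≈ -95.432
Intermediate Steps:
(1 + 66)/(-79 - 76) + P(6 - 1*1, 2)*N = (1 + 66)/(-79 - 76) + 1*(-95) = 67/(-155) - 95 = 67*(-1/155) - 95 = -67/155 - 95 = -14792/155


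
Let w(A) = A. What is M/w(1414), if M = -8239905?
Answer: -8239905/1414 ≈ -5827.4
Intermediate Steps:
M/w(1414) = -8239905/1414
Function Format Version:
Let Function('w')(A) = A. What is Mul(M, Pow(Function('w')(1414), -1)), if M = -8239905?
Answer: Rational(-8239905, 1414) ≈ -5827.4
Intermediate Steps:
Mul(M, Pow(Function('w')(1414), -1)) = Mul(-8239905, Pow(1414, -1)) = Mul(-8239905, Rational(1, 1414)) = Rational(-8239905, 1414)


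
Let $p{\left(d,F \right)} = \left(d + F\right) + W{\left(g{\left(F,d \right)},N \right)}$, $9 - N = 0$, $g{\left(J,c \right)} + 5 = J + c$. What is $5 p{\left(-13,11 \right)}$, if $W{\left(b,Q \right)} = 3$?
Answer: $5$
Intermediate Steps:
$g{\left(J,c \right)} = -5 + J + c$ ($g{\left(J,c \right)} = -5 + \left(J + c\right) = -5 + J + c$)
$N = 9$ ($N = 9 - 0 = 9 + 0 = 9$)
$p{\left(d,F \right)} = 3 + F + d$ ($p{\left(d,F \right)} = \left(d + F\right) + 3 = \left(F + d\right) + 3 = 3 + F + d$)
$5 p{\left(-13,11 \right)} = 5 \left(3 + 11 - 13\right) = 5 \cdot 1 = 5$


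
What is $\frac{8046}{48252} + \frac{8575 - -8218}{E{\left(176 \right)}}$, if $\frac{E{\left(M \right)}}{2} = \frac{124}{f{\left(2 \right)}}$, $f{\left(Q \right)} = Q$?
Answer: $\frac{67607795}{498604} \approx 135.59$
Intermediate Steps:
$E{\left(M \right)} = 124$ ($E{\left(M \right)} = 2 \cdot \frac{124}{2} = 2 \cdot 124 \cdot \frac{1}{2} = 2 \cdot 62 = 124$)
$\frac{8046}{48252} + \frac{8575 - -8218}{E{\left(176 \right)}} = \frac{8046}{48252} + \frac{8575 - -8218}{124} = 8046 \cdot \frac{1}{48252} + \left(8575 + 8218\right) \frac{1}{124} = \frac{1341}{8042} + 16793 \cdot \frac{1}{124} = \frac{1341}{8042} + \frac{16793}{124} = \frac{67607795}{498604}$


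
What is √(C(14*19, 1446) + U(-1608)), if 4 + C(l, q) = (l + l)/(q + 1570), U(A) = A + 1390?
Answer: I*√126110270/754 ≈ 14.894*I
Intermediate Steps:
U(A) = 1390 + A
C(l, q) = -4 + 2*l/(1570 + q) (C(l, q) = -4 + (l + l)/(q + 1570) = -4 + (2*l)/(1570 + q) = -4 + 2*l/(1570 + q))
√(C(14*19, 1446) + U(-1608)) = √(2*(-3140 + 14*19 - 2*1446)/(1570 + 1446) + (1390 - 1608)) = √(2*(-3140 + 266 - 2892)/3016 - 218) = √(2*(1/3016)*(-5766) - 218) = √(-2883/754 - 218) = √(-167255/754) = I*√126110270/754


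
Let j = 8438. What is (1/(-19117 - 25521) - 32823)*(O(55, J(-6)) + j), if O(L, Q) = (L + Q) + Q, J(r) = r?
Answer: -1129633020825/4058 ≈ -2.7837e+8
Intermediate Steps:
O(L, Q) = L + 2*Q
(1/(-19117 - 25521) - 32823)*(O(55, J(-6)) + j) = (1/(-19117 - 25521) - 32823)*((55 + 2*(-6)) + 8438) = (1/(-44638) - 32823)*((55 - 12) + 8438) = (-1/44638 - 32823)*(43 + 8438) = -1465153075/44638*8481 = -1129633020825/4058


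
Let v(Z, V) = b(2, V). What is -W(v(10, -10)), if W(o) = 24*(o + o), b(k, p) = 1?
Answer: -48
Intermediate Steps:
v(Z, V) = 1
W(o) = 48*o (W(o) = 24*(2*o) = 48*o)
-W(v(10, -10)) = -48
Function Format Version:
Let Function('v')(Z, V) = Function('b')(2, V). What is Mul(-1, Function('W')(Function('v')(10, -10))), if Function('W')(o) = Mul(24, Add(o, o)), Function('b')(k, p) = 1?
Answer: -48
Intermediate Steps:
Function('v')(Z, V) = 1
Function('W')(o) = Mul(48, o) (Function('W')(o) = Mul(24, Mul(2, o)) = Mul(48, o))
Mul(-1, Function('W')(Function('v')(10, -10))) = Mul(-1, Mul(48, 1)) = Mul(-1, 48) = -48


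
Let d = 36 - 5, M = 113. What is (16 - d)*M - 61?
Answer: -1756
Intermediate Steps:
d = 31
(16 - d)*M - 61 = (16 - 1*31)*113 - 61 = (16 - 31)*113 - 61 = -15*113 - 61 = -1695 - 61 = -1756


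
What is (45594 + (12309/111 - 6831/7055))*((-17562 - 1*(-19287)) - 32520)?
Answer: -73478863717572/52207 ≈ -1.4075e+9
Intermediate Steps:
(45594 + (12309/111 - 6831/7055))*((-17562 - 1*(-19287)) - 32520) = (45594 + (12309*(1/111) - 6831*1/7055))*((-17562 + 19287) - 32520) = (45594 + (4103/37 - 6831/7055))*(1725 - 32520) = (45594 + 28693918/261035)*(-30795) = (11930323708/261035)*(-30795) = -73478863717572/52207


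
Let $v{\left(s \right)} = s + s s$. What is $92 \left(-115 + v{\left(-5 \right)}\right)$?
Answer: $-8740$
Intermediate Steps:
$v{\left(s \right)} = s + s^{2}$
$92 \left(-115 + v{\left(-5 \right)}\right) = 92 \left(-115 - 5 \left(1 - 5\right)\right) = 92 \left(-115 - -20\right) = 92 \left(-115 + 20\right) = 92 \left(-95\right) = -8740$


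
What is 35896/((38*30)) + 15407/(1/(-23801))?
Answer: -104510063021/285 ≈ -3.6670e+8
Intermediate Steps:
35896/((38*30)) + 15407/(1/(-23801)) = 35896/1140 + 15407/(-1/23801) = 35896*(1/1140) + 15407*(-23801) = 8974/285 - 366702007 = -104510063021/285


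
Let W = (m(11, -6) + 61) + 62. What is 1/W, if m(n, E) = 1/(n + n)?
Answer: 22/2707 ≈ 0.0081271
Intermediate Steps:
m(n, E) = 1/(2*n)
W = 2707/22 (W = ((½)/11 + 61) + 62 = ((½)*(1/11) + 61) + 62 = (1/22 + 61) + 62 = 1343/22 + 62 = 2707/22 ≈ 123.05)
1/W = 1/(2707/22) = 22/2707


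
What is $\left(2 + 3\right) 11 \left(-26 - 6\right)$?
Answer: $-1760$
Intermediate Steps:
$\left(2 + 3\right) 11 \left(-26 - 6\right) = 5 \cdot 11 \left(-32\right) = 55 \left(-32\right) = -1760$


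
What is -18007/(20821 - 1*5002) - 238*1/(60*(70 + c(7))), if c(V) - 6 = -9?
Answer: -12692177/10598730 ≈ -1.1975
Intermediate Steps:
c(V) = -3 (c(V) = 6 - 9 = -3)
-18007/(20821 - 1*5002) - 238*1/(60*(70 + c(7))) = -18007/(20821 - 1*5002) - 238*1/(60*(70 - 3)) = -18007/(20821 - 5002) - 238/(60*67) = -18007/15819 - 238/4020 = -18007*1/15819 - 238*1/4020 = -18007/15819 - 119/2010 = -12692177/10598730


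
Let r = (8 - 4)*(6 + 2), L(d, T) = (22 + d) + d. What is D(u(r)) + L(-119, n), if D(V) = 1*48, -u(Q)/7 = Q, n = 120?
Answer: -168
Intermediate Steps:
L(d, T) = 22 + 2*d
r = 32 (r = 4*8 = 32)
u(Q) = -7*Q
D(V) = 48
D(u(r)) + L(-119, n) = 48 + (22 + 2*(-119)) = 48 + (22 - 238) = 48 - 216 = -168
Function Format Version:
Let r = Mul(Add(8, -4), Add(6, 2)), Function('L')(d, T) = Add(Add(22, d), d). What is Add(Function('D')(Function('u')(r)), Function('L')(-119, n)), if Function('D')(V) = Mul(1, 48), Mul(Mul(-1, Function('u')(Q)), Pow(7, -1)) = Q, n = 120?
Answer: -168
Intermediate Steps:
Function('L')(d, T) = Add(22, Mul(2, d))
r = 32 (r = Mul(4, 8) = 32)
Function('u')(Q) = Mul(-7, Q)
Function('D')(V) = 48
Add(Function('D')(Function('u')(r)), Function('L')(-119, n)) = Add(48, Add(22, Mul(2, -119))) = Add(48, Add(22, -238)) = Add(48, -216) = -168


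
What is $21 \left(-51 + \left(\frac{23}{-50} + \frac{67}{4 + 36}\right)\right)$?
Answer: $- \frac{209097}{200} \approx -1045.5$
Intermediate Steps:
$21 \left(-51 + \left(\frac{23}{-50} + \frac{67}{4 + 36}\right)\right) = 21 \left(-51 + \left(23 \left(- \frac{1}{50}\right) + \frac{67}{40}\right)\right) = 21 \left(-51 + \left(- \frac{23}{50} + 67 \cdot \frac{1}{40}\right)\right) = 21 \left(-51 + \left(- \frac{23}{50} + \frac{67}{40}\right)\right) = 21 \left(-51 + \frac{243}{200}\right) = 21 \left(- \frac{9957}{200}\right) = - \frac{209097}{200}$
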